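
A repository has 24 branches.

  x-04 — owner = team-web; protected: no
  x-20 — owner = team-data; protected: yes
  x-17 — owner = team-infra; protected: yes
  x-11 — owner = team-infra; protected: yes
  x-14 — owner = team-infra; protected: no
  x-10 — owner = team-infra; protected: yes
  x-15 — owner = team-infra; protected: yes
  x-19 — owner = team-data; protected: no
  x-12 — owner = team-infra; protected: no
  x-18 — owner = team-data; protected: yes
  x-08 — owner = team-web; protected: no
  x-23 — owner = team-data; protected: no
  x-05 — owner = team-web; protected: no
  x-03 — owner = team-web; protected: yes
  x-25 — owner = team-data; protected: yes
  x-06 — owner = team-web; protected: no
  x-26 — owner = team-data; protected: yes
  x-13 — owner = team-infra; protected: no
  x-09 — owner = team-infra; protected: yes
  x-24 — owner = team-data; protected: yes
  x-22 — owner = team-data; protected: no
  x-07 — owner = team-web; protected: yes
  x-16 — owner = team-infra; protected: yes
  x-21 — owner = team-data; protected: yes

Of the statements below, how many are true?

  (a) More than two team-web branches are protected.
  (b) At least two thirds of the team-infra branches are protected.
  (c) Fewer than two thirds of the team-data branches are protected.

(a) team-web: |A| = 6, |A ∩ B| = 2; needs |A ∩ B| > 2 — false.
(b) team-infra: |A| = 9, |A ∩ B| = 6; needs |A ∩ B| / |A| ≥ 2/3 — true.
(c) team-data: |A| = 9, |A ∩ B| = 6; needs |A ∩ B| / |A| < 2/3 — false.

1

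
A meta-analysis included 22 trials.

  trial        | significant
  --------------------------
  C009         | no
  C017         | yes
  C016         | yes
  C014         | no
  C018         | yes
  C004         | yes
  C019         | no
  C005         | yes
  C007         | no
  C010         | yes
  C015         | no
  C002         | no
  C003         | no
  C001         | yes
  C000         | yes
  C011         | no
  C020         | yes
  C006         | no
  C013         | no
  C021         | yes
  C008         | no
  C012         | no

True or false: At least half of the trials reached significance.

Truth condition: |A ∩ B| ≥ |A ∖ B|.
|A| = 22, |A ∩ B| = 10, |A ∖ B| = 12.
10 < 12, so the statement is false.

False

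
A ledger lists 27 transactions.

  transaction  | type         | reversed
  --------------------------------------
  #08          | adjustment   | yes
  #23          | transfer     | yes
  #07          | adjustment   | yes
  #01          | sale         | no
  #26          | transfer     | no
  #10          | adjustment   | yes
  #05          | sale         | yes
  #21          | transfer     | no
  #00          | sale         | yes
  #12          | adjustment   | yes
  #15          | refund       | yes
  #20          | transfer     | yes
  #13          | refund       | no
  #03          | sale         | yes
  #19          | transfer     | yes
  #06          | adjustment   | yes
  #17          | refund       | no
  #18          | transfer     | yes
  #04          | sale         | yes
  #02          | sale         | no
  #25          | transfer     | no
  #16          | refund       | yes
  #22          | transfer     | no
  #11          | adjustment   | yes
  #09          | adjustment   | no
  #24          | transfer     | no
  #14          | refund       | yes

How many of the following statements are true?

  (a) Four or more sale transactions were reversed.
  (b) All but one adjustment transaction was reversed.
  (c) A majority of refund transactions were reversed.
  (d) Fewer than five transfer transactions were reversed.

4

(a) sale: |A| = 6, |A ∩ B| = 4; needs |A ∩ B| ≥ 4 — true.
(b) adjustment: |A| = 7, |A ∩ B| = 6; needs |A ∖ B| = 1 — true.
(c) refund: |A| = 5, |A ∩ B| = 3; needs |A ∩ B| > |A ∖ B| — true.
(d) transfer: |A| = 9, |A ∩ B| = 4; needs |A ∩ B| < 5 — true.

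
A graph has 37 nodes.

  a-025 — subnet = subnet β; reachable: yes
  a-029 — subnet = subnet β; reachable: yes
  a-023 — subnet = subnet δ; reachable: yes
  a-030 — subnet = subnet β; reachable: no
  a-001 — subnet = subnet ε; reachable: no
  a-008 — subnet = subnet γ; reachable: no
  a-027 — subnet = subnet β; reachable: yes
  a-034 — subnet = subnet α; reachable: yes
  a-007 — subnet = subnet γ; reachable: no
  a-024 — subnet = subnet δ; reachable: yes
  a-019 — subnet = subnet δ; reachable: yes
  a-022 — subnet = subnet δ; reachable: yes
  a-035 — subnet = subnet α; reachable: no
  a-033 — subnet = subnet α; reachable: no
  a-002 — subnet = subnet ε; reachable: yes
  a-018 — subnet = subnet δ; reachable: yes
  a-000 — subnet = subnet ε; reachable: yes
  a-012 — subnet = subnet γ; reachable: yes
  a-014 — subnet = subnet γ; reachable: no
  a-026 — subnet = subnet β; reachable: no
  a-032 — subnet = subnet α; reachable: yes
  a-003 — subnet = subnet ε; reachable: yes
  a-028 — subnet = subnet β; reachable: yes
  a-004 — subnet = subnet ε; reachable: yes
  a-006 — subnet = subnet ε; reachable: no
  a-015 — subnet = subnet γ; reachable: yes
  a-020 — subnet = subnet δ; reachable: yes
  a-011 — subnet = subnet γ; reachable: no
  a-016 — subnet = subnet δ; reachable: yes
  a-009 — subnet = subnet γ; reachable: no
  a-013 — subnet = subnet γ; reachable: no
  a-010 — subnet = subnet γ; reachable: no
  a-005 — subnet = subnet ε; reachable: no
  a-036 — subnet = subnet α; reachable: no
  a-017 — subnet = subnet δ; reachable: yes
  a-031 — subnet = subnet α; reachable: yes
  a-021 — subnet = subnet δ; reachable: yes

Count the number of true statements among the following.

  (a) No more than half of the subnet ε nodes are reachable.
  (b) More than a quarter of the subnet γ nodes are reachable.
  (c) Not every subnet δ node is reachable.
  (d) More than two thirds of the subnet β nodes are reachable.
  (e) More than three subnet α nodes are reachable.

(a) subnet ε: |A| = 7, |A ∩ B| = 4; needs |A ∩ B| ≤ |A ∖ B| — false.
(b) subnet γ: |A| = 9, |A ∩ B| = 2; needs |A ∩ B| / |A| > 1/4 — false.
(c) subnet δ: |A| = 9, |A ∩ B| = 9; needs A ⊄ B (|A ∖ B| ≥ 1) — false.
(d) subnet β: |A| = 6, |A ∩ B| = 4; needs |A ∩ B| / |A| > 2/3 — false.
(e) subnet α: |A| = 6, |A ∩ B| = 3; needs |A ∩ B| > 3 — false.

0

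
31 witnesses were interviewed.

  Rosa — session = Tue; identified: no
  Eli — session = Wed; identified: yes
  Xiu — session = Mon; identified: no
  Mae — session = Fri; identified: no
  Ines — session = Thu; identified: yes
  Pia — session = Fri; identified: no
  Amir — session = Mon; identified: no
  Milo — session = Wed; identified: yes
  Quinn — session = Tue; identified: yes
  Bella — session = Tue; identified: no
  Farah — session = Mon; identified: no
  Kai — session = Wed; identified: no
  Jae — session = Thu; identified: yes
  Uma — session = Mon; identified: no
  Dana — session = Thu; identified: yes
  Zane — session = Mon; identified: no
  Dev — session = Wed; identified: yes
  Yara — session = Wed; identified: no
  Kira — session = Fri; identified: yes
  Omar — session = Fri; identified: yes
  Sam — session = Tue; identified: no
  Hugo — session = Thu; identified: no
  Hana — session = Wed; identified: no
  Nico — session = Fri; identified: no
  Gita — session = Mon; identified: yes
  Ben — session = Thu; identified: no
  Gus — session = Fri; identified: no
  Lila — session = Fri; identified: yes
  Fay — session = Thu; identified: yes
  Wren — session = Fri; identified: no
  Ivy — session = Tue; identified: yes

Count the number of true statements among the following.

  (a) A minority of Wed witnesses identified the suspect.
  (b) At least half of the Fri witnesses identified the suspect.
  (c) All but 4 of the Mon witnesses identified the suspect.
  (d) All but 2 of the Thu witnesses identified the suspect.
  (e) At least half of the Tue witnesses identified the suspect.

(a) Wed: |A| = 6, |A ∩ B| = 3; needs |A ∩ B| < |A ∖ B| — false.
(b) Fri: |A| = 8, |A ∩ B| = 3; needs |A ∩ B| ≥ |A ∖ B| — false.
(c) Mon: |A| = 6, |A ∩ B| = 1; needs |A ∖ B| = 4 — false.
(d) Thu: |A| = 6, |A ∩ B| = 4; needs |A ∖ B| = 2 — true.
(e) Tue: |A| = 5, |A ∩ B| = 2; needs |A ∩ B| ≥ |A ∖ B| — false.

1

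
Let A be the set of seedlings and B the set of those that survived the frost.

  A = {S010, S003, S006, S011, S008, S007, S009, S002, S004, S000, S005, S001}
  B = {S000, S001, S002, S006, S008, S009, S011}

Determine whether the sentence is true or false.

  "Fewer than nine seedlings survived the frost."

'Fewer than nine seedlings survived the frost' holds iff |A ∩ B| < 9.
A (the restrictor) = {S010, S003, S006, S011, S008, S007, S009, S002, S004, S000, S005, S001}, |A| = 12.
A ∩ B = {S006, S011, S008, S009, S002, S000, S001}, so |A ∩ B| = 7.
|A ∩ B| = 7, so the statement is true.

True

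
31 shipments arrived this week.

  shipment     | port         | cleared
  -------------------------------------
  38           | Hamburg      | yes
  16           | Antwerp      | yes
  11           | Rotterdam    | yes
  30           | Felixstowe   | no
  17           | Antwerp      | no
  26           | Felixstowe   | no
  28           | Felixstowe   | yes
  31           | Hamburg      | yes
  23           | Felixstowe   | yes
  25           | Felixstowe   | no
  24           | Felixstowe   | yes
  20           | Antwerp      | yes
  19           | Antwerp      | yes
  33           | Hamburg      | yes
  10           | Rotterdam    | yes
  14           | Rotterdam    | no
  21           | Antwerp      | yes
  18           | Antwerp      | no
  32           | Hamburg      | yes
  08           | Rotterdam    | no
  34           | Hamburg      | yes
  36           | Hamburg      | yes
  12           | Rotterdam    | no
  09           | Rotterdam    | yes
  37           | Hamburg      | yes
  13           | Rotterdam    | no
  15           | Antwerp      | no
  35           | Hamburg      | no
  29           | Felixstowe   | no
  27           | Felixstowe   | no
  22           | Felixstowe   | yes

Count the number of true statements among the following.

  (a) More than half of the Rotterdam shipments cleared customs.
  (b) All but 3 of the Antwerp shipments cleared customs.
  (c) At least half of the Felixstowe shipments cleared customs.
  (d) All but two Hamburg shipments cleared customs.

1

(a) Rotterdam: |A| = 7, |A ∩ B| = 3; needs |A ∩ B| > |A ∖ B| — false.
(b) Antwerp: |A| = 7, |A ∩ B| = 4; needs |A ∖ B| = 3 — true.
(c) Felixstowe: |A| = 9, |A ∩ B| = 4; needs |A ∩ B| ≥ |A ∖ B| — false.
(d) Hamburg: |A| = 8, |A ∩ B| = 7; needs |A ∖ B| = 2 — false.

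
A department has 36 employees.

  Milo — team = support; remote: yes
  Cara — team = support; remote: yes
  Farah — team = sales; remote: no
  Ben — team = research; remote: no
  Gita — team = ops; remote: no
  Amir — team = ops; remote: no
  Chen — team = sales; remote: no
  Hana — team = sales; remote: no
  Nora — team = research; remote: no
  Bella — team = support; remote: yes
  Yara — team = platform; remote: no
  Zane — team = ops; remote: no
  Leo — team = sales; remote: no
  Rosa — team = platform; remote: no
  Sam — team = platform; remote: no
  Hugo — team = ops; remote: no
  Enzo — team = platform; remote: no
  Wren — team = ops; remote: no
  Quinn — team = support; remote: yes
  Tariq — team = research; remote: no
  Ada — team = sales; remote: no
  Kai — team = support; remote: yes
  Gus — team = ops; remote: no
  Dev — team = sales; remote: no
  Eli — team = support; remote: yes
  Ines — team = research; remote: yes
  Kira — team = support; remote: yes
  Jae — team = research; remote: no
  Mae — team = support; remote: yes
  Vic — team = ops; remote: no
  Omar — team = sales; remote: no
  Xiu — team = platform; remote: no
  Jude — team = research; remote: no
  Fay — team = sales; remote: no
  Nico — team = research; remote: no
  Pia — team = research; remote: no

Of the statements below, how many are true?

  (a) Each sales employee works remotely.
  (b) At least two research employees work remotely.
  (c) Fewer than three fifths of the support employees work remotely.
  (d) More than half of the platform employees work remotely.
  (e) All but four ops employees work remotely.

(a) sales: |A| = 8, |A ∩ B| = 0; needs A ⊆ B, i.e. every element of A is in B (|A ∖ B| = 0) — false.
(b) research: |A| = 8, |A ∩ B| = 1; needs |A ∩ B| ≥ 2 — false.
(c) support: |A| = 8, |A ∩ B| = 8; needs |A ∩ B| / |A| < 3/5 — false.
(d) platform: |A| = 5, |A ∩ B| = 0; needs |A ∩ B| > |A ∖ B| — false.
(e) ops: |A| = 7, |A ∩ B| = 0; needs |A ∖ B| = 4 — false.

0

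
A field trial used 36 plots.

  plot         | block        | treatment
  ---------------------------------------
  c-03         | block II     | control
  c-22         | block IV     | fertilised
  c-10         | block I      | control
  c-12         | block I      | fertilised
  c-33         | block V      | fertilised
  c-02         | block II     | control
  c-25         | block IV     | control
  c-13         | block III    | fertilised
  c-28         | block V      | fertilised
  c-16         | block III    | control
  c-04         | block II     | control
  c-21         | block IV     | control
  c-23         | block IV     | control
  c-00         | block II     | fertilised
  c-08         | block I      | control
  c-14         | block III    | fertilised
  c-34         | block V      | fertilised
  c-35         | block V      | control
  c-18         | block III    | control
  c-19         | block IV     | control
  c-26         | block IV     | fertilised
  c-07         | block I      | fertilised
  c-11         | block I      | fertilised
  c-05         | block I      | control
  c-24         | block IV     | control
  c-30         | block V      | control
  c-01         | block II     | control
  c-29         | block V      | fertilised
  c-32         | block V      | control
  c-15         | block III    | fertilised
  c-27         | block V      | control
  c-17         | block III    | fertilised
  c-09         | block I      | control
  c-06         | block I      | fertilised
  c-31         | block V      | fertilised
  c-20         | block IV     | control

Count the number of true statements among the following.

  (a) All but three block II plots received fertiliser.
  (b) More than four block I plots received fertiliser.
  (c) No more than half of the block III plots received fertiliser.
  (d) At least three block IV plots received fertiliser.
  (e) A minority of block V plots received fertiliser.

(a) block II: |A| = 5, |A ∩ B| = 1; needs |A ∖ B| = 3 — false.
(b) block I: |A| = 8, |A ∩ B| = 4; needs |A ∩ B| > 4 — false.
(c) block III: |A| = 6, |A ∩ B| = 4; needs |A ∩ B| ≤ |A ∖ B| — false.
(d) block IV: |A| = 8, |A ∩ B| = 2; needs |A ∩ B| ≥ 3 — false.
(e) block V: |A| = 9, |A ∩ B| = 5; needs |A ∩ B| < |A ∖ B| — false.

0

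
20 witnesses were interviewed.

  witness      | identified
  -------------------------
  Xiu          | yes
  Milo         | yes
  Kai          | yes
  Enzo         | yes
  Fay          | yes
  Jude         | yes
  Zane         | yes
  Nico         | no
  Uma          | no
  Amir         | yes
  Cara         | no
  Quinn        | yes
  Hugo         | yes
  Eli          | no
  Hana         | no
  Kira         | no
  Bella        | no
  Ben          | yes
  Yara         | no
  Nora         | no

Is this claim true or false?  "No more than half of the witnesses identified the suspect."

False

'No more than half of the witnesses identified the suspect' holds iff |A ∩ B| ≤ |A ∖ B|.
|A| = 20, |A ∩ B| = 11, |A ∖ B| = 9.
11 > 9, so the statement is false.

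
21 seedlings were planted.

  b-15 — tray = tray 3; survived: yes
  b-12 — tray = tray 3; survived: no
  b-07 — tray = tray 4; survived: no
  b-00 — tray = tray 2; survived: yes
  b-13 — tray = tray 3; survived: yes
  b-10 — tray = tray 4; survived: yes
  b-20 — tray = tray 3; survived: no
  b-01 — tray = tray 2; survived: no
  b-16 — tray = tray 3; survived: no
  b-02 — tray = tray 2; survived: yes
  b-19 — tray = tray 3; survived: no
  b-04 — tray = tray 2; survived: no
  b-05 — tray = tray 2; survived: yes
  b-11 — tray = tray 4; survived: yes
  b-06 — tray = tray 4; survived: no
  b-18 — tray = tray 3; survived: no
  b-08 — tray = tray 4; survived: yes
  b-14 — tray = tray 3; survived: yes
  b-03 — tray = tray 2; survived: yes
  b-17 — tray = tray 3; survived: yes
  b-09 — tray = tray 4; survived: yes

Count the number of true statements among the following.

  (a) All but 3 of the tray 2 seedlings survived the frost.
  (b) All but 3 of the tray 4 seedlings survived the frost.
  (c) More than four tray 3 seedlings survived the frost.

0

(a) tray 2: |A| = 6, |A ∩ B| = 4; needs |A ∖ B| = 3 — false.
(b) tray 4: |A| = 6, |A ∩ B| = 4; needs |A ∖ B| = 3 — false.
(c) tray 3: |A| = 9, |A ∩ B| = 4; needs |A ∩ B| > 4 — false.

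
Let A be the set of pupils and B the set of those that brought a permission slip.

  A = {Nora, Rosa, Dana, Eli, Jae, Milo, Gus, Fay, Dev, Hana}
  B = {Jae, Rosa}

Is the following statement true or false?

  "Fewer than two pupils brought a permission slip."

False

The determiner here denotes the relation: |A ∩ B| < 2.
A (the restrictor) = {Nora, Rosa, Dana, Eli, Jae, Milo, Gus, Fay, Dev, Hana}, |A| = 10.
A ∩ B = {Rosa, Jae}, so |A ∩ B| = 2.
|A ∩ B| = 2, so the statement is false.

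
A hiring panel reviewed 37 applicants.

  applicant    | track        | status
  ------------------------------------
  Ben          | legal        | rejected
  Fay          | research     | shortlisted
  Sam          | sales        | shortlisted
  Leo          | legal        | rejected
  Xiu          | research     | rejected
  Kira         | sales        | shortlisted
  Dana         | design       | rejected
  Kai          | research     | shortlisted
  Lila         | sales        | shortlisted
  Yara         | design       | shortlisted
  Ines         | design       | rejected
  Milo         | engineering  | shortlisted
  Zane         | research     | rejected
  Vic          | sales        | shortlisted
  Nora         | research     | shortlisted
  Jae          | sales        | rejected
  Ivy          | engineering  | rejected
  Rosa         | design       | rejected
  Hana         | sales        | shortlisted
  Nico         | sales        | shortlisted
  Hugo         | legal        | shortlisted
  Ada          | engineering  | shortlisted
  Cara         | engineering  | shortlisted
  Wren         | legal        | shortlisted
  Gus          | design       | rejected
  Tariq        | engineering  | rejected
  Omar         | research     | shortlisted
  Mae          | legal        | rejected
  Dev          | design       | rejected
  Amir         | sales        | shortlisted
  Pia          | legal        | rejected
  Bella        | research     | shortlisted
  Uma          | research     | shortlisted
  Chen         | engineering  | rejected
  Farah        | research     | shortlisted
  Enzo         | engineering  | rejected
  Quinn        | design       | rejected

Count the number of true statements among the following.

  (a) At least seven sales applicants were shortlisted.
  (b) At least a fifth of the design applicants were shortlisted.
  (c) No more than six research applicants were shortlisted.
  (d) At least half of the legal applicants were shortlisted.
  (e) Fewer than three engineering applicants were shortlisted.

(a) sales: |A| = 8, |A ∩ B| = 7; needs |A ∩ B| ≥ 7 — true.
(b) design: |A| = 7, |A ∩ B| = 1; needs |A ∩ B| / |A| ≥ 1/5 — false.
(c) research: |A| = 9, |A ∩ B| = 7; needs |A ∩ B| ≤ 6 — false.
(d) legal: |A| = 6, |A ∩ B| = 2; needs |A ∩ B| ≥ |A ∖ B| — false.
(e) engineering: |A| = 7, |A ∩ B| = 3; needs |A ∩ B| < 3 — false.

1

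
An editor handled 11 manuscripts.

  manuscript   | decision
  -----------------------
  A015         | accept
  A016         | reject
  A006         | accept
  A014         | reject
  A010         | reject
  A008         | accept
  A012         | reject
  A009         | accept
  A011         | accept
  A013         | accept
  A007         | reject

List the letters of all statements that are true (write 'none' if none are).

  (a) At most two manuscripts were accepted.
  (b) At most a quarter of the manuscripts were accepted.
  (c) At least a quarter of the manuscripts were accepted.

|A| = 11, |A ∩ B| = 6, |A ∖ B| = 5.
(a) |A ∩ B| ≤ 2: fails.
(b) |A ∩ B| / |A| ≤ 1/4: fails.
(c) |A ∩ B| / |A| ≥ 1/4: holds.

(c)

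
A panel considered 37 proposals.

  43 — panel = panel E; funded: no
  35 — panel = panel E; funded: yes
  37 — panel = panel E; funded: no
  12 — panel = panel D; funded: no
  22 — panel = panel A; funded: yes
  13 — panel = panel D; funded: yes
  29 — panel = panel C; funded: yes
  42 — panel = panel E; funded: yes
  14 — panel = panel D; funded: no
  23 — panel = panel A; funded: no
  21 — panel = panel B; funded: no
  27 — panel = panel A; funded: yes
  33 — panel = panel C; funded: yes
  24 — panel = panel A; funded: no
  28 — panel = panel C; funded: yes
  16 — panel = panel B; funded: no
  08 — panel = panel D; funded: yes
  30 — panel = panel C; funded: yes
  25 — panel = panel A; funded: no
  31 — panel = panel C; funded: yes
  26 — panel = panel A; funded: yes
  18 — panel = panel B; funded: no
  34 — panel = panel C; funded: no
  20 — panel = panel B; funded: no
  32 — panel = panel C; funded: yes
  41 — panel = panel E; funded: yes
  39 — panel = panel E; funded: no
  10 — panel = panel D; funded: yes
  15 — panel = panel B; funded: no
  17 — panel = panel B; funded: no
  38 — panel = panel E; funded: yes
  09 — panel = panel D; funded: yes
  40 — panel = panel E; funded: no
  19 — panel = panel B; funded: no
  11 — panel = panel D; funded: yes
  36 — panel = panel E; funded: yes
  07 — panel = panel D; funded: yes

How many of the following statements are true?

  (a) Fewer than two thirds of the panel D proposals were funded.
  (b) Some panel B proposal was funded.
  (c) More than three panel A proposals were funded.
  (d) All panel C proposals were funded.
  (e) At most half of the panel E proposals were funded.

0

(a) panel D: |A| = 8, |A ∩ B| = 6; needs |A ∩ B| / |A| < 2/3 — false.
(b) panel B: |A| = 7, |A ∩ B| = 0; needs A ∩ B ≠ ∅ (|A ∩ B| ≥ 1) — false.
(c) panel A: |A| = 6, |A ∩ B| = 3; needs |A ∩ B| > 3 — false.
(d) panel C: |A| = 7, |A ∩ B| = 6; needs A ⊆ B, i.e. every element of A is in B (|A ∖ B| = 0) — false.
(e) panel E: |A| = 9, |A ∩ B| = 5; needs |A ∩ B| ≤ |A ∖ B| — false.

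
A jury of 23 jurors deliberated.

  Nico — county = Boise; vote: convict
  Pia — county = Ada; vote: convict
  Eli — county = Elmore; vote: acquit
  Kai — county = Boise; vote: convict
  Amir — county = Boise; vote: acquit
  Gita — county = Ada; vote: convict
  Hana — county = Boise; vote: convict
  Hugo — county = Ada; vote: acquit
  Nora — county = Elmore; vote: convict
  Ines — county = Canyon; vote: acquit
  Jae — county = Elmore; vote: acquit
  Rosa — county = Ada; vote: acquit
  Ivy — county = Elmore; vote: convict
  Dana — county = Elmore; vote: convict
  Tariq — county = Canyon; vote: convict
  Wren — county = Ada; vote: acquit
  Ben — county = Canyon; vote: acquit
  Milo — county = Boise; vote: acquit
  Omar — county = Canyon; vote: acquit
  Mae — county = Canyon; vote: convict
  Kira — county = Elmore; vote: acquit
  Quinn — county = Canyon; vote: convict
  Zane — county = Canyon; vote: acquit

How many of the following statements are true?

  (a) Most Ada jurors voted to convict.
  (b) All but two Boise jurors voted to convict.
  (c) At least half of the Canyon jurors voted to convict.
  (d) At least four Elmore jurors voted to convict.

1

(a) Ada: |A| = 5, |A ∩ B| = 2; needs |A ∩ B| > |A ∖ B| — false.
(b) Boise: |A| = 5, |A ∩ B| = 3; needs |A ∖ B| = 2 — true.
(c) Canyon: |A| = 7, |A ∩ B| = 3; needs |A ∩ B| ≥ |A ∖ B| — false.
(d) Elmore: |A| = 6, |A ∩ B| = 3; needs |A ∩ B| ≥ 4 — false.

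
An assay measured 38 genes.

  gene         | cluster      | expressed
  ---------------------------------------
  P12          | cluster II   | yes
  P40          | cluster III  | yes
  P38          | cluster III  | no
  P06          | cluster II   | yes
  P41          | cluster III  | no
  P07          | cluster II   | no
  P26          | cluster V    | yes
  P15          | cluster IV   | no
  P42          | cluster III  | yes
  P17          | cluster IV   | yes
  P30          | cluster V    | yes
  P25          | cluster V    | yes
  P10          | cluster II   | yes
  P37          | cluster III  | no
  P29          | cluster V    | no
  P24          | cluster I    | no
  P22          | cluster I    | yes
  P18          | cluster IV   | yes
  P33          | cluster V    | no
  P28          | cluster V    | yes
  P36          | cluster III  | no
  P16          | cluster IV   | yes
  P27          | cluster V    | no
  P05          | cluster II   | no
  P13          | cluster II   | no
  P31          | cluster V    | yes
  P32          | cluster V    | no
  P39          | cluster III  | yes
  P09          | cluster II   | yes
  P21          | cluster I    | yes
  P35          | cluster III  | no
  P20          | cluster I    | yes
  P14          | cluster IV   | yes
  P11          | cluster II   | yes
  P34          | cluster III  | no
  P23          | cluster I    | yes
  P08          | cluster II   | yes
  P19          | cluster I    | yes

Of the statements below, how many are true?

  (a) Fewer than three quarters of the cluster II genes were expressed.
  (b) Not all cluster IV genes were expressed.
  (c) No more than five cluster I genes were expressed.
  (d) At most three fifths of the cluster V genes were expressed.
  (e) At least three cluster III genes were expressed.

5

(a) cluster II: |A| = 9, |A ∩ B| = 6; needs |A ∩ B| / |A| < 3/4 — true.
(b) cluster IV: |A| = 5, |A ∩ B| = 4; needs A ⊄ B (|A ∖ B| ≥ 1) — true.
(c) cluster I: |A| = 6, |A ∩ B| = 5; needs |A ∩ B| ≤ 5 — true.
(d) cluster V: |A| = 9, |A ∩ B| = 5; needs |A ∩ B| / |A| ≤ 3/5 — true.
(e) cluster III: |A| = 9, |A ∩ B| = 3; needs |A ∩ B| ≥ 3 — true.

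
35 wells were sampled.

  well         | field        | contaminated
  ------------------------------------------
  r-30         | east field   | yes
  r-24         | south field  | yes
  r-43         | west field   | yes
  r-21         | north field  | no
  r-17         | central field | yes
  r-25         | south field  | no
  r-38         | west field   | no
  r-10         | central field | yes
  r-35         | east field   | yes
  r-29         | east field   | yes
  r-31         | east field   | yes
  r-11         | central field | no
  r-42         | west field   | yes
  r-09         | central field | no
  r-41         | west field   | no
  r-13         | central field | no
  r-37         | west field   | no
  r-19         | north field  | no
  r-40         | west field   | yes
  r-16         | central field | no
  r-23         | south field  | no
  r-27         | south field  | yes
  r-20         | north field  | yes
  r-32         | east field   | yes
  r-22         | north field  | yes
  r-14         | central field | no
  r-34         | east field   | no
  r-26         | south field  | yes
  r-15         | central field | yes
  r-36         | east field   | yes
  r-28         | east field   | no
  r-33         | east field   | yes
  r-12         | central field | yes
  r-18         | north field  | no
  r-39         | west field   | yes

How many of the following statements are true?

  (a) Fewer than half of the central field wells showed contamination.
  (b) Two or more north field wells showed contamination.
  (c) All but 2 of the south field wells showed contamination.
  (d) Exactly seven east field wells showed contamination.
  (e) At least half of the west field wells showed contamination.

(a) central field: |A| = 9, |A ∩ B| = 4; needs |A ∩ B| < |A ∖ B| — true.
(b) north field: |A| = 5, |A ∩ B| = 2; needs |A ∩ B| ≥ 2 — true.
(c) south field: |A| = 5, |A ∩ B| = 3; needs |A ∖ B| = 2 — true.
(d) east field: |A| = 9, |A ∩ B| = 7; needs |A ∩ B| = 7 — true.
(e) west field: |A| = 7, |A ∩ B| = 4; needs |A ∩ B| ≥ |A ∖ B| — true.

5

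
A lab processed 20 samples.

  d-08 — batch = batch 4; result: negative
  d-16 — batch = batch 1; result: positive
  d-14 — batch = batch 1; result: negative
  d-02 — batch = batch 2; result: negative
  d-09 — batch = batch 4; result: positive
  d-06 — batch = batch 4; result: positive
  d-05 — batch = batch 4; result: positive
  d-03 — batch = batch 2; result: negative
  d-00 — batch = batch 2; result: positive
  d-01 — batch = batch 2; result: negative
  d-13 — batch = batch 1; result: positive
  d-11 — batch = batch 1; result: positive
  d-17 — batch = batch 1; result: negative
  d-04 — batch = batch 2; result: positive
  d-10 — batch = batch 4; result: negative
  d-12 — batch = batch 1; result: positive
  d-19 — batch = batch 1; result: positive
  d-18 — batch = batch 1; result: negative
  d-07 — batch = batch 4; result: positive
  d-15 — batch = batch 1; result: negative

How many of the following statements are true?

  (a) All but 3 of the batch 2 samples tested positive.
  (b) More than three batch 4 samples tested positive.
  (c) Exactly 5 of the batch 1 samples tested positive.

3

(a) batch 2: |A| = 5, |A ∩ B| = 2; needs |A ∖ B| = 3 — true.
(b) batch 4: |A| = 6, |A ∩ B| = 4; needs |A ∩ B| > 3 — true.
(c) batch 1: |A| = 9, |A ∩ B| = 5; needs |A ∩ B| = 5 — true.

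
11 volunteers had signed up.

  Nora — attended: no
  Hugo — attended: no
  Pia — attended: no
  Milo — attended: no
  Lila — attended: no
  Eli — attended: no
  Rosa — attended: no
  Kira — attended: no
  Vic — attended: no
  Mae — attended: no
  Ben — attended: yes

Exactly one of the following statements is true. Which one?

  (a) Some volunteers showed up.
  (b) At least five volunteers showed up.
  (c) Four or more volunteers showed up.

(a)

|A| = 11, |A ∩ B| = 1, |A ∖ B| = 10.
(a) requires A ∩ B ≠ ∅ (|A ∩ B| ≥ 1): true.
(b) requires |A ∩ B| ≥ 5: false.
(c) requires |A ∩ B| ≥ 4: false.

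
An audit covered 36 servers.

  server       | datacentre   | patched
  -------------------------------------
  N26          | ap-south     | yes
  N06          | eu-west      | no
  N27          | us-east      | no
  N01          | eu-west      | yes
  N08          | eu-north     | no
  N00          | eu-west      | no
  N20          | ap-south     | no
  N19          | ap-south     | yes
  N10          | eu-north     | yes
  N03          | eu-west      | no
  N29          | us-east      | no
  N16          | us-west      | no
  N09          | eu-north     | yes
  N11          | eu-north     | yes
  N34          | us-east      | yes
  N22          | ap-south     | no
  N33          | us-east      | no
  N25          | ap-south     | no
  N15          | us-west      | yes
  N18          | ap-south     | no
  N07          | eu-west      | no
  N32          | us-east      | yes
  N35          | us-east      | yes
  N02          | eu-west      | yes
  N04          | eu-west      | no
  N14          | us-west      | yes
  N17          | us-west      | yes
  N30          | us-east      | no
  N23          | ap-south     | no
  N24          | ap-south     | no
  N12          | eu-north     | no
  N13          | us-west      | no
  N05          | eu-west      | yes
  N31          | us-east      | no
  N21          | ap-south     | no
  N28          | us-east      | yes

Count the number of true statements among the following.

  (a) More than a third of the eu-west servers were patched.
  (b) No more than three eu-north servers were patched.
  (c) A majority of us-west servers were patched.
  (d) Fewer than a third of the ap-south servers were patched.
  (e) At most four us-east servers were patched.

5

(a) eu-west: |A| = 8, |A ∩ B| = 3; needs |A ∩ B| / |A| > 1/3 — true.
(b) eu-north: |A| = 5, |A ∩ B| = 3; needs |A ∩ B| ≤ 3 — true.
(c) us-west: |A| = 5, |A ∩ B| = 3; needs |A ∩ B| > |A ∖ B| — true.
(d) ap-south: |A| = 9, |A ∩ B| = 2; needs |A ∩ B| / |A| < 1/3 — true.
(e) us-east: |A| = 9, |A ∩ B| = 4; needs |A ∩ B| ≤ 4 — true.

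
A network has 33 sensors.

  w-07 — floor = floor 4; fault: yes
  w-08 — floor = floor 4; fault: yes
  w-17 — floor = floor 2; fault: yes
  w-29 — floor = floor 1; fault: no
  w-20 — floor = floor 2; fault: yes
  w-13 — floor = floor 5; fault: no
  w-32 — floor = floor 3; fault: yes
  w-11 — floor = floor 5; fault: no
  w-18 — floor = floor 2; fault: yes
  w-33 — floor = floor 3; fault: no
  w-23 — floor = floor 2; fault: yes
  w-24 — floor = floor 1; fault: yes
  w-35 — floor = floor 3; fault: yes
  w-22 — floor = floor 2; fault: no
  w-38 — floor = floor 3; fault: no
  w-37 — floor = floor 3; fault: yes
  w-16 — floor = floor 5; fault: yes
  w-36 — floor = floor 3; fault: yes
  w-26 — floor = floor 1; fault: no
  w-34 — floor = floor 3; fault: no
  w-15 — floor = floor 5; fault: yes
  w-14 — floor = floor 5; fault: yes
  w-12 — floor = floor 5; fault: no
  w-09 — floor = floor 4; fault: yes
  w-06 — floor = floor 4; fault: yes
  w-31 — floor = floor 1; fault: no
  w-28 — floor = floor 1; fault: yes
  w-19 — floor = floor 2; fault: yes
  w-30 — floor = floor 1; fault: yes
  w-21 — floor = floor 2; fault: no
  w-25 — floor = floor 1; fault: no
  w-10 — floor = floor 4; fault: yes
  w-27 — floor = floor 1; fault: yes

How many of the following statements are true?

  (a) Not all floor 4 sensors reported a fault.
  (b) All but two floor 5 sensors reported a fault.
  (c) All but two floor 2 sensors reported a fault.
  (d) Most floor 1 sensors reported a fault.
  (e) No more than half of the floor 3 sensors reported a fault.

(a) floor 4: |A| = 5, |A ∩ B| = 5; needs A ⊄ B (|A ∖ B| ≥ 1) — false.
(b) floor 5: |A| = 6, |A ∩ B| = 3; needs |A ∖ B| = 2 — false.
(c) floor 2: |A| = 7, |A ∩ B| = 5; needs |A ∖ B| = 2 — true.
(d) floor 1: |A| = 8, |A ∩ B| = 4; needs |A ∩ B| > |A ∖ B| — false.
(e) floor 3: |A| = 7, |A ∩ B| = 4; needs |A ∩ B| ≤ |A ∖ B| — false.

1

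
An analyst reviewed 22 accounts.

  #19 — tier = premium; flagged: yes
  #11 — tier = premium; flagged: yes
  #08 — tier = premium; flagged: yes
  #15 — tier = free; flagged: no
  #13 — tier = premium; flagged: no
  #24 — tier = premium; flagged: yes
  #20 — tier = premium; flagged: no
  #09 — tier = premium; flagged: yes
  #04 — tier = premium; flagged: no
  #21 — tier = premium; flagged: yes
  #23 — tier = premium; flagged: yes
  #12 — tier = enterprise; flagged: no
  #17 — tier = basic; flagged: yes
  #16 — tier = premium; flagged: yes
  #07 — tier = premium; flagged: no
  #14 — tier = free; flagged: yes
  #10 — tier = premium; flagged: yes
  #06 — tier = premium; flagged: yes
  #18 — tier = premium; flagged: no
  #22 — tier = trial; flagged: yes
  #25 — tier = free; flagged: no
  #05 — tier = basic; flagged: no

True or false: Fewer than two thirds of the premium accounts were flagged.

False

'Fewer than two thirds of the premium accounts were flagged' holds iff |A ∩ B| / |A| < 2/3.
|A| = 15, |A ∩ B| = 10, |A ∖ B| = 5.
|A ∩ B|/|A| = 10/15, so the statement is false.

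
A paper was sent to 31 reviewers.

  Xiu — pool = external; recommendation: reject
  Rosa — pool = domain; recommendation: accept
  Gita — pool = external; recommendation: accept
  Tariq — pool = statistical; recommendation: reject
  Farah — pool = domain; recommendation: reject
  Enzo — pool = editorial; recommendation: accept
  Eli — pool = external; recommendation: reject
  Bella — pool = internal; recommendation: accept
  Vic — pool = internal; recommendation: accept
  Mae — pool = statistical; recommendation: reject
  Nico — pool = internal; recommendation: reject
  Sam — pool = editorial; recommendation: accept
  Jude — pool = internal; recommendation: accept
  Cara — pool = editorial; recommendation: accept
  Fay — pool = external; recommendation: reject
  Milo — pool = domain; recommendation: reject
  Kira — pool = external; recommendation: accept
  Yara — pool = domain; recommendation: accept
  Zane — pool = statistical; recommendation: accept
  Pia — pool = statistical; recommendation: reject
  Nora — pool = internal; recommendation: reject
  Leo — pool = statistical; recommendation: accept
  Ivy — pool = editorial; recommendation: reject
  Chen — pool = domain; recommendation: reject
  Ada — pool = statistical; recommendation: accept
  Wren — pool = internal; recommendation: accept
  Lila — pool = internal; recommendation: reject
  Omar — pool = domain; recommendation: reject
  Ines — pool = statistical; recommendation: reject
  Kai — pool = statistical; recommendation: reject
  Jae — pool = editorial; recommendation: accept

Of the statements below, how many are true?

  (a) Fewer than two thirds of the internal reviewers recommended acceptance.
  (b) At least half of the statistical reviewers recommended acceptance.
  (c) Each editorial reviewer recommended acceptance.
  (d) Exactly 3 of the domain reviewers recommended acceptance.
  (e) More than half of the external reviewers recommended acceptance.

(a) internal: |A| = 7, |A ∩ B| = 4; needs |A ∩ B| / |A| < 2/3 — true.
(b) statistical: |A| = 8, |A ∩ B| = 3; needs |A ∩ B| ≥ |A ∖ B| — false.
(c) editorial: |A| = 5, |A ∩ B| = 4; needs A ⊆ B, i.e. every element of A is in B (|A ∖ B| = 0) — false.
(d) domain: |A| = 6, |A ∩ B| = 2; needs |A ∩ B| = 3 — false.
(e) external: |A| = 5, |A ∩ B| = 2; needs |A ∩ B| > |A ∖ B| — false.

1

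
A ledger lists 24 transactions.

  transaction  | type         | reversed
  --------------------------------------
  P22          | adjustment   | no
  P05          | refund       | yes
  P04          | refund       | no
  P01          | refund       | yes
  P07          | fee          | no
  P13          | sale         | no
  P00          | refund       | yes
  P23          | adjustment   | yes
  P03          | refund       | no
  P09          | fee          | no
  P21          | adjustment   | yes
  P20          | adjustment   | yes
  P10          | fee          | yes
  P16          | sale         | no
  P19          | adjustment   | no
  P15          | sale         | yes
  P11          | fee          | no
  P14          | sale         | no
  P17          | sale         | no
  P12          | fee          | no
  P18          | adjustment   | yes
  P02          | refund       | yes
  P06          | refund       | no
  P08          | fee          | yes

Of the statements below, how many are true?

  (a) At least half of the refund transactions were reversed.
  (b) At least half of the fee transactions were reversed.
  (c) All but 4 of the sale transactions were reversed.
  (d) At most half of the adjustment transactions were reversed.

2

(a) refund: |A| = 7, |A ∩ B| = 4; needs |A ∩ B| ≥ |A ∖ B| — true.
(b) fee: |A| = 6, |A ∩ B| = 2; needs |A ∩ B| ≥ |A ∖ B| — false.
(c) sale: |A| = 5, |A ∩ B| = 1; needs |A ∖ B| = 4 — true.
(d) adjustment: |A| = 6, |A ∩ B| = 4; needs |A ∩ B| ≤ |A ∖ B| — false.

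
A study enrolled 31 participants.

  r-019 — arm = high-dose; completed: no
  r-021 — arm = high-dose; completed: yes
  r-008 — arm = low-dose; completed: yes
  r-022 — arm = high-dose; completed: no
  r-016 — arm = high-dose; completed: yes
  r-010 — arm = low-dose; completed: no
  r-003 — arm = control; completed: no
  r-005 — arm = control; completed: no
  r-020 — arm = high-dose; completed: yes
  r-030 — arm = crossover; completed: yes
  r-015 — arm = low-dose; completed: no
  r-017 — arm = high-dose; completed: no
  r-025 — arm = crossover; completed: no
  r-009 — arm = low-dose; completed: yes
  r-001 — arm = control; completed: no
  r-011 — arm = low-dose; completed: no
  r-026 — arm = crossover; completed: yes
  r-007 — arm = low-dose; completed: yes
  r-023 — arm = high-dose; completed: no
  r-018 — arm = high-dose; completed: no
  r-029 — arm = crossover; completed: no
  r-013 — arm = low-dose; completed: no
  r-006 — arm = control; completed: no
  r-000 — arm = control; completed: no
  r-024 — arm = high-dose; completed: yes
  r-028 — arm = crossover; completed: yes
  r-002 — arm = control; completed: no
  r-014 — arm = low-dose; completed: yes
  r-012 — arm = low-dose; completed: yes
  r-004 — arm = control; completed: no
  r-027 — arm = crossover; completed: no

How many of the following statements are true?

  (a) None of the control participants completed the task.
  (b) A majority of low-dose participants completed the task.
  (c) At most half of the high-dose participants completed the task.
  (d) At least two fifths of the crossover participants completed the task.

(a) control: |A| = 7, |A ∩ B| = 0; needs A ∩ B = ∅ (|A ∩ B| = 0) — true.
(b) low-dose: |A| = 9, |A ∩ B| = 5; needs |A ∩ B| > |A ∖ B| — true.
(c) high-dose: |A| = 9, |A ∩ B| = 4; needs |A ∩ B| ≤ |A ∖ B| — true.
(d) crossover: |A| = 6, |A ∩ B| = 3; needs |A ∩ B| / |A| ≥ 2/5 — true.

4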